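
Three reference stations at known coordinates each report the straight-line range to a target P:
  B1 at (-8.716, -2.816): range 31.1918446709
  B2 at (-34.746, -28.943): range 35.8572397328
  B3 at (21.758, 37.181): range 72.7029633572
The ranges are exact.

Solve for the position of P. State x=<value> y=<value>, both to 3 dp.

x=0.937 y=-32.477

eq1: (x + 8.716)² + (y + 2.816)² = 31.1918446709²
eq2: (x + 34.746)² + (y + 28.943)² = 35.8572397328²
eq3: (x − 21.758)² + (y − 37.181)² = 72.7029633572²
eq3−eq1, eq3−eq2 (x²,y² cancel):
  -60.948·x − 79.994·y = 2540.850894
  -113.008·x − 132.248·y = 4189.123680
det = -60.948·-132.248 − -79.994·-113.008 = -979.710848
x = (2540.850894·-132.248 − -79.994·4189.123680) / -979.710848 = 0.936694
y = (-60.948·4189.123680 − 2540.850894·-113.008) / -979.710848 = -32.476692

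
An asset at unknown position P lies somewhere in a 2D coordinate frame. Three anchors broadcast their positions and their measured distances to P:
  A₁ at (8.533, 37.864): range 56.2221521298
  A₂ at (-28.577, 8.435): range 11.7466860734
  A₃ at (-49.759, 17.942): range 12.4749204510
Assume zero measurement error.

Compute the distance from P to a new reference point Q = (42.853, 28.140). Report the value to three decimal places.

eq1: (x − 8.533)² + (y − 37.864)² = 56.2221521298²
eq2: (x + 28.577)² + (y − 8.435)² = 11.7466860734²
eq3: (x + 49.759)² + (y − 17.942)² = 12.4749204510²
eq1−eq3, eq1−eq2 (x²,y² cancel):
  -116.584·x − 39.844·y = 4296.685610
  -74.220·x − 58.858·y = 2404.245325
det = -116.584·-58.858 − -39.844·-74.220 = 3904.679392
x = (4296.685610·-58.858 − -39.844·2404.245325) / 3904.679392 = -40.233667
y = (-116.584·2404.245325 − 4296.685610·-74.220) / 3904.679392 = 9.886463
|P − Q| = √((-40.233667 − 42.853)² + (9.886463 − 28.140)²) = 85.068125

85.068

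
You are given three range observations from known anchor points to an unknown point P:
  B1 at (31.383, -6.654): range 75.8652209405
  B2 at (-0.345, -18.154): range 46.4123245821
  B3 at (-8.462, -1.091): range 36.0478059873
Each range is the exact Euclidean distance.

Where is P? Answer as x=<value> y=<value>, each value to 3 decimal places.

eq1: (x − 31.383)² + (y + 6.654)² = 75.8652209405²
eq2: (x + 0.345)² + (y + 18.154)² = 46.4123245821²
eq3: (x + 8.462)² + (y + 1.091)² = 36.0478059873²
eq3−eq1, eq3−eq2 (x²,y² cancel):
  79.690·x − 11.126·y = -3499.714752
  16.234·x − 34.126·y = -597.768541
det = 79.690·-34.126 − -11.126·16.234 = -2538.881456
x = (-3499.714752·-34.126 − -11.126·-597.768541) / -2538.881456 = -44.421331
y = (79.690·-597.768541 − -3499.714752·16.234) / -2538.881456 = -3.615054

x=-44.421 y=-3.615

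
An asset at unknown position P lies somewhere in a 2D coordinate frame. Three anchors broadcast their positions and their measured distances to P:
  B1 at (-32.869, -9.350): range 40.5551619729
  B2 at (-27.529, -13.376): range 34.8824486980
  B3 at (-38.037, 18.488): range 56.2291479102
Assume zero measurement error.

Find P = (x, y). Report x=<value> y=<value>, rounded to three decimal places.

eq1: (x + 32.869)² + (y + 9.350)² = 40.5551619729²
eq2: (x + 27.529)² + (y + 13.376)² = 34.8824486980²
eq3: (x + 38.037)² + (y − 18.488)² = 56.2291479102²
eq2−eq3, eq2−eq1 (x²,y² cancel):
  -21.016·x + 63.728·y = -1093.075552
  -10.680·x + 8.052·y = -196.905491
det = -21.016·8.052 − 63.728·-10.680 = 511.394208
x = (-1093.075552·8.052 − 63.728·-196.905491) / 511.394208 = 7.326929
y = (-21.016·-196.905491 − -1093.075552·-10.680) / 511.394208 = -14.735953

x=7.327 y=-14.736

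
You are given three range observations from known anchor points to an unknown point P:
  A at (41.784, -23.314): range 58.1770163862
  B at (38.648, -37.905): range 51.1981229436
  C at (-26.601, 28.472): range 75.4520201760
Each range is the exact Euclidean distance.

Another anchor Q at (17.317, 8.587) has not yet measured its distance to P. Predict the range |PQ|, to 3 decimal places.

61.553

eq1: (x − 41.784)² + (y + 23.314)² = 58.1770163862²
eq2: (x − 38.648)² + (y + 37.905)² = 51.1981229436²
eq3: (x + 26.601)² + (y − 28.472)² = 75.4520201760²
eq2−eq1, eq2−eq3 (x²,y² cancel):
  6.272·x + 29.182·y = -1404.329120
  -130.498·x + 132.754·y = -4483.948500
det = 6.272·132.754 − 29.182·-130.498 = 4640.825724
x = (-1404.329120·132.754 − 29.182·-4483.948500) / 4640.825724 = -11.976257
y = (6.272·-4483.948500 − -1404.329120·-130.498) / 4640.825724 = -45.549107
|P − Q| = √((-11.976257 − 17.317)² + (-45.549107 − 8.587)²) = 61.553334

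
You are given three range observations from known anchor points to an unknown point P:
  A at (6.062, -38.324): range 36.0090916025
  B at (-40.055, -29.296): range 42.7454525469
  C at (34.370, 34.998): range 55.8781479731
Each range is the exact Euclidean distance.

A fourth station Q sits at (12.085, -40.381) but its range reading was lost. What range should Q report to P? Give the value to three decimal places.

40.202

eq1: (x − 6.062)² + (y + 38.324)² = 36.0090916025²
eq2: (x + 40.055)² + (y + 29.296)² = 42.7454525469²
eq3: (x − 34.370)² + (y − 34.998)² = 55.8781479731²
eq1−eq3, eq1−eq2 (x²,y² cancel):
  56.616·x + 146.644·y = -925.032659
  -92.234·x + 18.056·y = 426.662786
det = 56.616·18.056 − 146.644·-92.234 = 14547.821192
x = (-925.032659·18.056 − 146.644·426.662786) / 14547.821192 = -5.448921
y = (56.616·426.662786 − -925.032659·-92.234) / 14547.821192 = -4.204308
|P − Q| = √((-5.448921 − 12.085)² + (-4.204308 − -40.381)²) = 40.201883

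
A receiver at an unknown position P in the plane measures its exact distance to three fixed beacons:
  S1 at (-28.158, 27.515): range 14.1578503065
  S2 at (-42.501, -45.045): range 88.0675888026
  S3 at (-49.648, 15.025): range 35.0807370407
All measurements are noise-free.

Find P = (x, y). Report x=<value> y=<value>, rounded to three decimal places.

x=-26.751 y=41.603

eq1: (x + 28.158)² + (y − 27.515)² = 14.1578503065²
eq2: (x + 42.501)² + (y + 45.045)² = 88.0675888026²
eq3: (x + 49.648)² + (y − 15.025)² = 35.0807370407²
eq1−eq2, eq1−eq3 (x²,y² cancel):
  -28.686·x − 145.120·y = -5270.016635
  -42.980·x − 24.980·y = 110.512954
det = -28.686·-24.980 − -145.120·-42.980 = -5520.681320
x = (-5270.016635·-24.980 − -145.120·110.512954) / -5520.681320 = -26.750802
y = (-28.686·110.512954 − -5270.016635·-42.980) / -5520.681320 = 41.602744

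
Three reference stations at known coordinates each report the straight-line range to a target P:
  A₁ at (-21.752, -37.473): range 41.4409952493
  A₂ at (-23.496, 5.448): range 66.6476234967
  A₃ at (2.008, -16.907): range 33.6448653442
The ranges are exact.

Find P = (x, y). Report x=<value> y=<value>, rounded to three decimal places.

eq1: (x + 21.752)² + (y + 37.473)² = 41.4409952493²
eq2: (x + 23.496)² + (y − 5.448)² = 66.6476234967²
eq3: (x − 2.008)² + (y + 16.907)² = 33.6448653442²
eq1−eq3, eq1−eq2 (x²,y² cancel):
  47.520·x + 41.132·y = -1002.117397
  -3.488·x + 85.842·y = -4020.182143
det = 47.520·85.842 − 41.132·-3.488 = 4222.680256
x = (-1002.117397·85.842 − 41.132·-4020.182143) / 4222.680256 = 18.787681
y = (47.520·-4020.182143 − -1002.117397·-3.488) / 4222.680256 = -46.068949

x=18.788 y=-46.069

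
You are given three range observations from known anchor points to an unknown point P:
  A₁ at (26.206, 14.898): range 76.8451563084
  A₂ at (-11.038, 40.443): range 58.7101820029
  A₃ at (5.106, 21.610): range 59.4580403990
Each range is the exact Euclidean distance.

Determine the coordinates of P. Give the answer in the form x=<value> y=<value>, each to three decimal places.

eq1: (x − 26.206)² + (y − 14.898)² = 76.8451563084²
eq2: (x + 11.038)² + (y − 40.443)² = 58.7101820029²
eq3: (x − 5.106)² + (y − 21.610)² = 59.4580403990²
eq2−eq1, eq2−eq3 (x²,y² cancel):
  74.488·x − 51.090·y = -3307.061430
  32.288·x − 37.666·y = -1352.783454
det = 74.488·-37.666 − -51.090·32.288 = -1156.071088
x = (-3307.061430·-37.666 − -51.090·-1352.783454) / -1156.071088 = -47.964238
y = (74.488·-1352.783454 − -3307.061430·32.288) / -1156.071088 = -5.200602

x=-47.964 y=-5.201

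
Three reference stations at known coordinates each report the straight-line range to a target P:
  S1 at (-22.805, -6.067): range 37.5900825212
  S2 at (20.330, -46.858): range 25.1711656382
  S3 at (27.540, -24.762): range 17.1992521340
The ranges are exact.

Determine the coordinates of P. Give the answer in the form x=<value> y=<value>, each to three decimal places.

eq1: (x + 22.805)² + (y + 6.067)² = 37.5900825212²
eq2: (x − 20.330)² + (y + 46.858)² = 25.1711656382²
eq3: (x − 27.540)² + (y + 24.762)² = 17.1992521340²
eq1−eq3, eq1−eq2 (x²,y² cancel):
  100.690·x − 37.390·y = 1931.931760
  86.270·x − 81.582·y = 2831.531274
det = 100.690·-81.582 − -37.390·86.270 = -4988.856280
x = (1931.931760·-81.582 − -37.390·2831.531274) / -4988.856280 = 10.371095
y = (100.690·2831.531274 − 1931.931760·86.270) / -4988.856280 = -23.740738

x=10.371 y=-23.741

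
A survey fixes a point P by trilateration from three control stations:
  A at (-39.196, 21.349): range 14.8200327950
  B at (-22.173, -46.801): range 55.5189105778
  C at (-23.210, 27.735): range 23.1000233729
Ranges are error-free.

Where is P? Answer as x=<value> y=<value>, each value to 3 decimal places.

x=-34.177 y=7.405

eq1: (x + 39.196)² + (y − 21.349)² = 14.8200327950²
eq2: (x + 22.173)² + (y + 46.801)² = 55.5189105778²
eq3: (x + 23.210)² + (y − 27.735)² = 23.1000233729²
eq2−eq1, eq2−eq3 (x²,y² cancel):
  -34.046·x + 136.300·y = 2172.846747
  -2.074·x + 149.072·y = 1174.697147
det = -34.046·149.072 − 136.300·-2.074 = -4792.619112
x = (2172.846747·149.072 − 136.300·1174.697147) / -4792.619112 = -34.177427
y = (-34.046·1174.697147 − 2172.846747·-2.074) / -4792.619112 = 7.404564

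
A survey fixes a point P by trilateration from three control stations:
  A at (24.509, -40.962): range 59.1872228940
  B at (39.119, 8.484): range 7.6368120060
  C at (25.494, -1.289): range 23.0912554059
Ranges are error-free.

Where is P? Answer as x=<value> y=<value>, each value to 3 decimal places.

eq1: (x − 24.509)² + (y + 40.962)² = 59.1872228940²
eq2: (x − 39.119)² + (y − 8.484)² = 7.6368120060²
eq3: (x − 25.494)² + (y + 1.289)² = 23.0912554059²
eq2−eq1, eq2−eq3 (x²,y² cancel):
  -29.220·x − 98.892·y = -2768.504348
  -27.250·x − 19.546·y = -1425.554039
det = -29.220·-19.546 − -98.892·-27.250 = -2123.672880
x = (-2768.504348·-19.546 − -98.892·-1425.554039) / -2123.672880 = 40.902111
y = (-29.220·-1425.554039 − -2768.504348·-27.250) / -2123.672880 = 15.909726

x=40.902 y=15.910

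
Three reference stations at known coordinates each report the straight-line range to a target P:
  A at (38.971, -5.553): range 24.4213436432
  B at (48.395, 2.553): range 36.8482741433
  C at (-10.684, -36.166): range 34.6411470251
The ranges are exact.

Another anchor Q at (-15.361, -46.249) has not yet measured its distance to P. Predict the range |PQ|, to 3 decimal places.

43.642

eq1: (x − 38.971)² + (y + 5.553)² = 24.4213436432²
eq2: (x − 48.395)² + (y − 2.553)² = 36.8482741433²
eq3: (x + 10.684)² + (y + 36.166)² = 34.6411470251²
eq2−eq1, eq2−eq3 (x²,y² cancel):
  -18.848·x − 16.212·y = -37.625902
  -118.158·x − 77.438·y = -768.680182
det = -18.848·-77.438 − -16.212·-118.158 = -456.026072
x = (-37.625902·-77.438 − -16.212·-768.680182) / -456.026072 = 20.937769
y = (-18.848·-768.680182 − -37.625902·-118.158) / -456.026072 = -22.021291
|P − Q| = √((20.937769 − -15.361)² + (-22.021291 − -46.249)²) = 43.641523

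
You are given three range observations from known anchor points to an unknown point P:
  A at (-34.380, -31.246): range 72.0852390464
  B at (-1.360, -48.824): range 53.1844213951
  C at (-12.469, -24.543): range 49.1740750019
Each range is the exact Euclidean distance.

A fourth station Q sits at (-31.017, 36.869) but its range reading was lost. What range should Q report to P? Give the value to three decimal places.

eq1: (x + 34.380)² + (y + 31.246)² = 72.0852390464²
eq2: (x + 1.360)² + (y + 48.824)² = 53.1844213951²
eq3: (x + 12.469)² + (y + 24.543)² = 49.1740750019²
eq2−eq1, eq2−eq3 (x²,y² cancel):
  -66.040·x + 35.156·y = -2595.034669
  -22.218·x + 48.562·y = -1217.304739
det = -66.040·48.562 − 35.156·-22.218 = -2425.938472
x = (-2595.034669·48.562 − 35.156·-1217.304739) / -2425.938472 = 34.306108
y = (-66.040·-1217.304739 − -2595.034669·-22.218) / -2425.938472 = -9.371353
|P − Q| = √((34.306108 − -31.017)² + (-9.371353 − 36.869)²) = 80.032985

80.033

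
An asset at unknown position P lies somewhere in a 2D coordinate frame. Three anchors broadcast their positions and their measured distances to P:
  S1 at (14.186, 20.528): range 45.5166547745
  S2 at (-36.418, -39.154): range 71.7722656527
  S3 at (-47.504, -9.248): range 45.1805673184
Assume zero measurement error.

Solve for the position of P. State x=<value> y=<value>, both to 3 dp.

x=-29.779 y=32.311

eq1: (x − 14.186)² + (y − 20.528)² = 45.5166547745²
eq2: (x + 36.418)² + (y + 39.154)² = 71.7722656527²
eq3: (x + 47.504)² + (y + 9.248)² = 45.1805673184²
eq1−eq2, eq1−eq3 (x²,y² cancel):
  -101.208·x − 119.364·y = -842.827195
  -123.380·x − 59.552·y = 1749.996339
det = -101.208·-59.552 − -119.364·-123.380 = -8699.991504
x = (-842.827195·-59.552 − -119.364·1749.996339) / -8699.991504 = -29.779179
y = (-101.208·1749.996339 − -842.827195·-123.380) / -8699.991504 = 32.310566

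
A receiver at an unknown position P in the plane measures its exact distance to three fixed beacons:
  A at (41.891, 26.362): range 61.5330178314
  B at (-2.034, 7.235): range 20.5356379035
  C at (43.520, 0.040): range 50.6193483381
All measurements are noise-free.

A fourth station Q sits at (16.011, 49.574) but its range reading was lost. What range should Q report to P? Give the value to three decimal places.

eq1: (x − 41.891)² + (y − 26.362)² = 61.5330178314²
eq2: (x + 2.034)² + (y − 7.235)² = 20.5356379035²
eq3: (x − 43.520)² + (y − 0.040)² = 50.6193483381²
eq2−eq3, eq2−eq1 (x²,y² cancel):
  91.108·x − 14.390·y = -303.096383
  87.850·x + 38.254·y = -971.271315
det = 91.108·38.254 − -14.390·87.850 = 4749.406932
x = (-303.096383·38.254 − -14.390·-971.271315) / 4749.406932 = -5.384092
y = (91.108·-971.271315 − -303.096383·87.850) / 4749.406932 = -13.025536
|P − Q| = √((-5.384092 − 16.011)² + (-13.025536 − 49.574)²) = 66.154757

66.155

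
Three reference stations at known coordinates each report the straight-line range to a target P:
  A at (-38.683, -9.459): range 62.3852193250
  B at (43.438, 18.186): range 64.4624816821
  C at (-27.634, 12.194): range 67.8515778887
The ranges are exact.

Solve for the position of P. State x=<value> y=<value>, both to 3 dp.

x=15.710 y=-40.008

eq1: (x + 38.683)² + (y + 9.459)² = 62.3852193250²
eq2: (x − 43.438)² + (y − 18.186)² = 64.4624816821²
eq3: (x + 27.634)² + (y − 12.194)² = 67.8515778887²
eq3−eq2, eq3−eq1 (x²,y² cancel):
  142.144·x + 11.984·y = 1753.683925
  -22.098·x − 43.306·y = 1385.436610
det = 142.144·-43.306 − 11.984·-22.098 = -5890.865632
x = (1753.683925·-43.306 − 11.984·1385.436610) / -5890.865632 = 15.710443
y = (142.144·1385.436610 − 1753.683925·-22.098) / -5890.865632 = -40.008451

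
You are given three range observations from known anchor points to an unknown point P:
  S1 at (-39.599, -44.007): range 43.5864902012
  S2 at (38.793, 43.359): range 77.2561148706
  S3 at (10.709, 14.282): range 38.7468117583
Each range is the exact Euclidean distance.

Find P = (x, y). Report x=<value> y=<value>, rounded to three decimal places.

x=-1.739 y=-22.411

eq1: (x + 39.599)² + (y + 44.007)² = 43.5864902012²
eq2: (x − 38.793)² + (y − 43.359)² = 77.2561148706²
eq3: (x − 10.709)² + (y − 14.282)² = 38.7468117583²
eq1−eq3, eq1−eq2 (x²,y² cancel):
  100.616·x + 116.578·y = -2787.571938
  156.784·x + 174.732·y = -4188.522277
det = 100.616·174.732 − 116.578·156.784 = -696.730240
x = (-2787.571938·174.732 − 116.578·-4188.522277) / -696.730240 = -1.738880
y = (100.616·-4188.522277 − -2787.571938·156.784) / -696.730240 = -22.410856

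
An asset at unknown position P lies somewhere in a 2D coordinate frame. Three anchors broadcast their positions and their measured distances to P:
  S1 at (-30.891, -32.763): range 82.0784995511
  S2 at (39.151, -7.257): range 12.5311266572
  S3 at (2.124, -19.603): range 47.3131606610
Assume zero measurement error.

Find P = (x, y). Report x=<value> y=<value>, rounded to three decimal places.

eq1: (x + 30.891)² + (y + 32.763)² = 82.0784995511²
eq2: (x − 39.151)² + (y + 7.257)² = 12.5311266572²
eq3: (x − 2.124)² + (y + 19.603)² = 47.3131606610²
eq3−eq1, eq3−eq2 (x²,y² cancel):
  -66.030·x − 26.320·y = -2859.465852
  74.054·x + 24.692·y = 3278.181901
det = -66.030·24.692 − -26.320·74.054 = 318.688520
x = (-2859.465852·24.692 − -26.320·3278.181901) / 318.688520 = 49.188521
y = (-66.030·3278.181901 − -2859.465852·74.054) / 318.688520 = -14.758821

x=49.189 y=-14.759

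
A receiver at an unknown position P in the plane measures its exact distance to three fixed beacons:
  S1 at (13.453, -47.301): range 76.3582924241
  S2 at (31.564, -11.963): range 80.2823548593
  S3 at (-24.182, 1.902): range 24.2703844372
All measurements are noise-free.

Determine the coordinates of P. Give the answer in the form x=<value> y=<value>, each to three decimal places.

eq1: (x − 13.453)² + (y + 47.301)² = 76.3582924241²
eq2: (x − 31.564)² + (y + 11.963)² = 80.2823548593²
eq3: (x + 24.182)² + (y − 1.902)² = 24.2703844372²
eq3−eq2, eq3−eq1 (x²,y² cancel):
  111.492·x − 27.730·y = -5305.192204
  75.270·x − 98.406·y = -3411.556179
det = 111.492·-98.406 − -27.730·75.270 = -8884.244652
x = (-5305.192204·-98.406 − -27.730·-3411.556179) / -8884.244652 = -48.114421
y = (111.492·-3411.556179 − -5305.192204·75.270) / -8884.244652 = -2.134182

x=-48.114 y=-2.134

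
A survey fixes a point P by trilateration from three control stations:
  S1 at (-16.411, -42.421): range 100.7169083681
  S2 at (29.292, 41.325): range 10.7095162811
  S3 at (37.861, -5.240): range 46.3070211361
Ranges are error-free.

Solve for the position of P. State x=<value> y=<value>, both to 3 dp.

eq1: (x + 16.411)² + (y + 42.421)² = 100.7169083681²
eq2: (x − 29.292)² + (y − 41.325)² = 10.7095162811²
eq3: (x − 37.861)² + (y + 5.240)² = 46.3070211361²
eq3−eq1, eq3−eq2 (x²,y² cancel):
  -108.544·x − 74.362·y = -7391.606184
  -17.138·x + 93.130·y = 3134.510436
det = -108.544·93.130 − -74.362·-17.138 = -11383.118676
x = (-7391.606184·93.130 − -74.362·3134.510436) / -11383.118676 = 39.997107
y = (-108.544·3134.510436 − -7391.606184·-17.138) / -11383.118676 = 41.017726

x=39.997 y=41.018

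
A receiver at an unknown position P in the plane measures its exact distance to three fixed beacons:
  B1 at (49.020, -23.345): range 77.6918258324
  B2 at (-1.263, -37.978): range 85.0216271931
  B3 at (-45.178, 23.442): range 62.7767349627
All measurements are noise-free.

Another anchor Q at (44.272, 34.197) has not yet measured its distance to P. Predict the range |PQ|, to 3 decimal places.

32.869

eq1: (x − 49.020)² + (y + 23.345)² = 77.6918258324²
eq2: (x + 1.263)² + (y + 37.978)² = 85.0216271931²
eq3: (x + 45.178)² + (y − 23.442)² = 62.7767349627²
eq1−eq2, eq1−eq3 (x²,y² cancel):
  -100.566·x − 29.266·y = -2696.683061
  -188.396·x + 93.574·y = 1737.730972
det = -100.566·93.574 − -29.266·-188.396 = -14923.960220
x = (-2696.683061·93.574 − -29.266·1737.730972) / -14923.960220 = 13.500638
y = (-100.566·1737.730972 − -2696.683061·-188.396) / -14923.960220 = 45.751995
|P − Q| = √((13.500638 − 44.272)² + (45.751995 − 34.197)²) = 32.869357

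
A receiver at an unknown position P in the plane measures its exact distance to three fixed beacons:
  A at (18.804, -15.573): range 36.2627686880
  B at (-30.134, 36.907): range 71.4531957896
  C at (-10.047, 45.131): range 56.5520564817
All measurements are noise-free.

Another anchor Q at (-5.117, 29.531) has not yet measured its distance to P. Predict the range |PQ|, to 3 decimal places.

45.381

eq1: (x − 18.804)² + (y + 15.573)² = 36.2627686880²
eq2: (x + 30.134)² + (y − 36.907)² = 71.4531957896²
eq3: (x + 10.047)² + (y − 45.131)² = 56.5520564817²
eq1−eq3, eq1−eq2 (x²,y² cancel):
  -57.702·x + 121.408·y = -341.506074
  -97.876·x + 104.960·y = -2116.494936
det = -57.702·104.960 − 121.408·-97.876 = 5826.527488
x = (-341.506074·104.960 − 121.408·-2116.494936) / 5826.527488 = 37.949695
y = (-57.702·-2116.494936 − -341.506074·-97.876) / 5826.527488 = 15.223603
|P − Q| = √((37.949695 − -5.117)² + (15.223603 − 29.531)²) = 45.381073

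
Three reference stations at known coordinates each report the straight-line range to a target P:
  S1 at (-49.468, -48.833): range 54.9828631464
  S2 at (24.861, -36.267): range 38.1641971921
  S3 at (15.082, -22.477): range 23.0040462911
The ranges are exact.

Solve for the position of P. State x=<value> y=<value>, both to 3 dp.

eq1: (x + 49.468)² + (y + 48.833)² = 54.9828631464²
eq2: (x − 24.861)² + (y + 36.267)² = 38.1641971921²
eq3: (x − 15.082)² + (y + 22.477)² = 23.0040462911²
eq3−eq2, eq3−eq1 (x²,y² cancel):
  19.558·x − 27.580·y = 273.362555
  -129.100·x − 52.712·y = 1605.133566
det = 19.558·-52.712 − -27.580·-129.100 = -4591.519296
x = (273.362555·-52.712 − -27.580·1605.133566) / -4591.519296 = -6.503315
y = (19.558·1605.133566 − 273.362555·-129.100) / -4591.519296 = -14.523364

x=-6.503 y=-14.523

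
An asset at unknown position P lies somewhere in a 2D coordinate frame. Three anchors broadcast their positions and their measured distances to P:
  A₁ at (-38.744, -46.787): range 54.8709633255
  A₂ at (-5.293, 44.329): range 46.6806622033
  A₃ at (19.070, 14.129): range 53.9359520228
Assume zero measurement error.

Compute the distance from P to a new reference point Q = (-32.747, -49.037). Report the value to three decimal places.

eq1: (x + 38.744)² + (y + 46.787)² = 54.8709633255²
eq2: (x + 5.293)² + (y − 44.329)² = 46.6806622033²
eq3: (x − 19.070)² + (y − 14.129)² = 53.9359520228²
eq2−eq3, eq2−eq1 (x²,y² cancel):
  48.726·x − 60.400·y = -2159.785246
  -66.902·x − 182.232·y = 865.306422
det = 48.726·-182.232 − -60.400·-66.902 = -12920.317232
x = (-2159.785246·-182.232 − -60.400·865.306422) / -12920.317232 = -34.507395
y = (48.726·865.306422 − -2159.785246·-66.902) / -12920.317232 = 7.920164
|P − Q| = √((-34.507395 − -32.747)² + (7.920164 − -49.037)²) = 56.984362

56.984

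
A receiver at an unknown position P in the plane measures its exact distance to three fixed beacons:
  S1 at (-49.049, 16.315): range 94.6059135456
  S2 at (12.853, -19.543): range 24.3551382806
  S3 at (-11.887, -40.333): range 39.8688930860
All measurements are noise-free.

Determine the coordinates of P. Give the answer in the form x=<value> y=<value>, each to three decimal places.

x=27.947 y=-38.657

eq1: (x + 49.049)² + (y − 16.315)² = 94.6059135456²
eq2: (x − 12.853)² + (y + 19.543)² = 24.3551382806²
eq3: (x + 11.887)² + (y + 40.333)² = 39.8688930860²
eq3−eq1, eq3−eq2 (x²,y² cancel):
  -74.324·x + 113.296·y = -6456.818274
  49.480·x + 41.580·y = -224.567325
det = -74.324·41.580 − 113.296·49.480 = -8696.278000
x = (-6456.818274·41.580 − 113.296·-224.567325) / -8696.278000 = 27.946660
y = (-74.324·-224.567325 − -6456.818274·49.480) / -8696.278000 = -38.657240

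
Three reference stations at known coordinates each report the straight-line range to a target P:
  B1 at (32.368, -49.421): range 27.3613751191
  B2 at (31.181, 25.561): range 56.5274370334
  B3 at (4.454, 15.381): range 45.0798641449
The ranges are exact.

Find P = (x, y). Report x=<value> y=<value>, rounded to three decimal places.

x=14.716 y=-28.515

eq1: (x − 32.368)² + (y + 49.421)² = 27.3613751191²
eq2: (x − 31.181)² + (y − 25.561)² = 56.5274370334²
eq3: (x − 4.454)² + (y − 15.381)² = 45.0798641449²
eq2−eq1, eq2−eq3 (x²,y² cancel):
  2.374·x − 149.964·y = 4311.209472
  -53.454·x − 20.360·y = -206.049219
det = 2.374·-20.360 − -149.964·-53.454 = -8064.510296
x = (4311.209472·-20.360 − -149.964·-206.049219) / -8064.510296 = 14.715858
y = (2.374·-206.049219 − 4311.209472·-53.454) / -8064.510296 = -28.515337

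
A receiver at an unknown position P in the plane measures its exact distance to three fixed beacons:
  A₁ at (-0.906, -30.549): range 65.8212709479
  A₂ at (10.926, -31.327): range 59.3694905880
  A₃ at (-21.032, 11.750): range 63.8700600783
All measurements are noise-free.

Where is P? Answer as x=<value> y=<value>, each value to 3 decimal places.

eq1: (x + 0.906)² + (y + 30.549)² = 65.8212709479²
eq2: (x − 10.926)² + (y + 31.327)² = 59.3694905880²
eq3: (x + 21.032)² + (y − 11.750)² = 63.8700600783²
eq2−eq1, eq2−eq3 (x²,y² cancel):
  -23.664·x + 1.556·y = -974.399465
  -63.916·x + 86.154·y = -1074.999043
det = -23.664·86.154 − 1.556·-63.916 = -1939.294960
x = (-974.399465·86.154 − 1.556·-1074.999043) / -1939.294960 = 42.425580
y = (-23.664·-1074.999043 − -974.399465·-63.916) / -1939.294960 = 18.997079

x=42.426 y=18.997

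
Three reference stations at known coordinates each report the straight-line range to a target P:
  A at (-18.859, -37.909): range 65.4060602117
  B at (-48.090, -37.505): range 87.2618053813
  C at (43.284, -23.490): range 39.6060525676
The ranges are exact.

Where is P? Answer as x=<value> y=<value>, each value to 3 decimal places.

eq1: (x + 18.859)² + (y + 37.909)² = 65.4060602117²
eq2: (x + 48.090)² + (y + 37.505)² = 87.2618053813²
eq3: (x − 43.284)² + (y + 23.490)² = 39.6060525676²
eq1−eq3, eq1−eq2 (x²,y² cancel):
  124.286·x + 28.838·y = 3341.843906
  -58.462·x + 0.808·y = -1410.151003
det = 124.286·0.808 − 28.838·-58.462 = 1786.350244
x = (3341.843906·0.808 − 28.838·-1410.151003) / 1786.350244 = 24.276395
y = (124.286·-1410.151003 − 3341.843906·-58.462) / 1786.350244 = 11.256947

x=24.276 y=11.257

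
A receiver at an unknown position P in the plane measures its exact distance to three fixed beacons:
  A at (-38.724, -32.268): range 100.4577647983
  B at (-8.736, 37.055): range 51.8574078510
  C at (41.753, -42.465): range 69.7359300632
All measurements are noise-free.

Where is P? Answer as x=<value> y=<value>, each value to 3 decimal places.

x=42.190 y=27.270

eq1: (x + 38.724)² + (y + 32.268)² = 100.4577647983²
eq2: (x + 8.736)² + (y − 37.055)² = 51.8574078510²
eq3: (x − 41.753)² + (y + 42.465)² = 69.7359300632²
eq3−eq2, eq3−eq1 (x²,y² cancel):
  -100.978·x + 159.040·y = 76.710680
  -160.954·x + 20.394·y = -6234.479800
det = -100.978·20.394 − 159.040·-160.954 = 23538.778828
x = (76.710680·20.394 − 159.040·-6234.479800) / 23538.778828 = 42.189789
y = (-100.978·-6234.479800 − 76.710680·-160.954) / 23538.778828 = 27.269562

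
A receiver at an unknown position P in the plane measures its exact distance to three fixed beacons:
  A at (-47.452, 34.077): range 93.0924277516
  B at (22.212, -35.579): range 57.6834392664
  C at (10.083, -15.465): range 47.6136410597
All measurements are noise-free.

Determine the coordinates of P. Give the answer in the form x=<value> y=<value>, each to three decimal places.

x=44.198 y=17.750

eq1: (x + 47.452)² + (y − 34.077)² = 93.0924277516²
eq2: (x − 22.212)² + (y + 35.579)² = 57.6834392664²
eq3: (x − 10.083)² + (y + 15.465)² = 47.6136410597²
eq2−eq1, eq2−eq3 (x²,y² cancel):
  -139.328·x + 139.312·y = -3685.124891
  -24.258·x + 40.228·y = -358.084720
det = -139.328·40.228 − 139.312·-24.258 = -2225.456288
x = (-3685.124891·40.228 − 139.312·-358.084720) / -2225.456288 = 44.197546
y = (-139.328·-358.084720 − -3685.124891·-24.258) / -2225.456288 = 17.750307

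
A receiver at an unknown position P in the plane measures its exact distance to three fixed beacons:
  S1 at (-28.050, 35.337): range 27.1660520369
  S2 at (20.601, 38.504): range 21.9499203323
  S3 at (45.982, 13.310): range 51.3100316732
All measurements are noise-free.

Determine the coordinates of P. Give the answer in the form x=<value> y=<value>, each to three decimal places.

eq1: (x + 28.050)² + (y − 35.337)² = 27.1660520369²
eq2: (x − 20.601)² + (y − 38.504)² = 21.9499203323²
eq3: (x − 45.982)² + (y − 13.310)² = 51.3100316732²
eq2−eq1, eq2−eq3 (x²,y² cancel):
  -97.302·x − 6.334·y = -127.648529
  50.762·x − 50.388·y = -1766.379141
det = -97.302·-50.388 − -6.334·50.762 = 5224.379684
x = (-127.648529·-50.388 − -6.334·-1766.379141) / 5224.379684 = -0.910403
y = (-97.302·-1766.379141 − -127.648529·50.762) / 5224.379684 = 34.138391

x=-0.910 y=34.138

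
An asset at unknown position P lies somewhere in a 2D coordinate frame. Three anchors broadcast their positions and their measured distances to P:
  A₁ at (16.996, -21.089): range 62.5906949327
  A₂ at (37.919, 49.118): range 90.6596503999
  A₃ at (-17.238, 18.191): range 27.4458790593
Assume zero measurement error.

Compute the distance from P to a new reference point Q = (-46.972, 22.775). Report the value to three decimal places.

20.204

eq1: (x − 16.996)² + (y + 21.089)² = 62.5906949327²
eq2: (x − 37.919)² + (y − 49.118)² = 90.6596503999²
eq3: (x + 17.238)² + (y − 18.191)² = 27.4458790593²
eq1−eq3, eq1−eq2 (x²,y² cancel):
  -68.468·x + 78.560·y = 3058.770003
  41.846·x + 140.414·y = -1184.758570
det = -68.468·140.414 − 78.560·41.846 = -12901.287512
x = (3058.770003·140.414 − 78.560·-1184.758570) / -12901.287512 = -40.505164
y = (-68.468·-1184.758570 − 3058.770003·41.846) / -12901.287512 = 3.633687
|P − Q| = √((-40.505164 − -46.972)² + (3.633687 − 22.775)²) = 20.204203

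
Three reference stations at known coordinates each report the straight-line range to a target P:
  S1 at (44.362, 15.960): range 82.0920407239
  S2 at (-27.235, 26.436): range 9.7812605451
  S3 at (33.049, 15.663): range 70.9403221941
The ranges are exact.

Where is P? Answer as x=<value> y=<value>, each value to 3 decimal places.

x=-37.009 y=26.818

eq1: (x − 44.362)² + (y − 15.960)² = 82.0920407239²
eq2: (x + 27.235)² + (y − 26.436)² = 9.7812605451²
eq3: (x − 33.049)² + (y − 15.663)² = 70.9403221941²
eq1−eq2, eq1−eq3 (x²,y² cancel):
  -143.194·x + 20.952·y = 5861.328769
  -22.626·x − 0.594·y = 821.431163
det = -143.194·-0.594 − 20.952·-22.626 = 559.117188
x = (5861.328769·-0.594 − 20.952·821.431163) / 559.117188 = -37.008798
y = (-143.194·821.431163 − 5861.328769·-22.626) / 559.117188 = 26.818011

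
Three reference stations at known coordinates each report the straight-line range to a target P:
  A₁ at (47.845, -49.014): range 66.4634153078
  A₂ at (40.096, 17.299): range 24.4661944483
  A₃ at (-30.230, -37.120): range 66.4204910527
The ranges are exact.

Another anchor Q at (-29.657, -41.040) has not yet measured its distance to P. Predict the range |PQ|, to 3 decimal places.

eq1: (x − 47.845)² + (y + 49.014)² = 66.4634153078²
eq2: (x − 40.096)² + (y − 17.299)² = 24.4661944483²
eq3: (x + 30.230)² + (y + 37.120)² = 66.4204910527²
eq2−eq3, eq2−eq1 (x²,y² cancel):
  -140.652·x − 108.838·y = -3428.284278
  15.498·x − 132.626·y = -1034.219300
det = -140.652·-132.626 − -108.838·15.498 = 20340.883476
x = (-3428.284278·-132.626 − -108.838·-1034.219300) / 20340.883476 = 16.819194
y = (-140.652·-1034.219300 − -3428.284278·15.498) / 20340.883476 = 9.763419
|P − Q| = √((16.819194 − -29.657)² + (9.763419 − -41.040)²) = 68.855094

68.855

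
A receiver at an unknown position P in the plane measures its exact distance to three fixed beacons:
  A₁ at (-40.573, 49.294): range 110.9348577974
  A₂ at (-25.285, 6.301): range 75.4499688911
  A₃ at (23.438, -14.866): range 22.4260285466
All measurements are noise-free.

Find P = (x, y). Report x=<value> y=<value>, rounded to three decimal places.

x=44.875 y=-21.454

eq1: (x + 40.573)² + (y − 49.294)² = 110.9348577974²
eq2: (x + 25.285)² + (y − 6.301)² = 75.4499688911²
eq3: (x − 23.438)² + (y + 14.866)² = 22.4260285466²
eq3−eq2, eq3−eq1 (x²,y² cancel):
  -97.446·x + 42.334·y = -5281.075023
  -128.022·x + 128.320·y = -8497.886953
det = -97.446·128.320 − 42.334·-128.022 = -7084.587372
x = (-5281.075023·128.320 − 42.334·-8497.886953) / -7084.587372 = 44.874597
y = (-97.446·-8497.886953 − -5281.075023·-128.022) / -7084.587372 = -21.453798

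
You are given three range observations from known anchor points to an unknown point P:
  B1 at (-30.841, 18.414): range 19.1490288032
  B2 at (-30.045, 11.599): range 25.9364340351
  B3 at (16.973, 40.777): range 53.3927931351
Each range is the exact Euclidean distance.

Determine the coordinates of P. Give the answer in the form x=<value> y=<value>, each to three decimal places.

eq1: (x + 30.841)² + (y − 18.414)² = 19.1490288032²
eq2: (x + 30.045)² + (y − 11.599)² = 25.9364340351²
eq3: (x − 16.973)² + (y − 40.777)² = 53.3927931351²
eq3−eq2, eq3−eq1 (x²,y² cancel):
  -94.036·x − 58.356·y = 1264.484116
  -95.628·x − 44.726·y = 1823.501274
det = -94.036·-44.726 − -58.356·-95.628 = -1374.613432
x = (1264.484116·-44.726 − -58.356·1823.501274) / -1374.613432 = -36.269778
y = (-94.036·1823.501274 − 1264.484116·-95.628) / -1374.613432 = 36.777379

x=-36.270 y=36.777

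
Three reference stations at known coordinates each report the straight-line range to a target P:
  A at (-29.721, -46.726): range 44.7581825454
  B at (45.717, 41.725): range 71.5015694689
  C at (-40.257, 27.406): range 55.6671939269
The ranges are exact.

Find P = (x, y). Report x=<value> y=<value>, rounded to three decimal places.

x=-1.184 y=-12.245

eq1: (x + 29.721)² + (y + 46.726)² = 44.7581825454²
eq2: (x − 45.717)² + (y − 41.725)² = 71.5015694689²
eq3: (x + 40.257)² + (y − 27.406)² = 55.6671939269²
eq1−eq2, eq1−eq3 (x²,y² cancel):
  150.876·x + 176.902·y = -2344.816735
  -21.072·x + 148.264·y = -1790.483607
det = 150.876·148.264 − 176.902·-21.072 = 26097.158208
x = (-2344.816735·148.264 − 176.902·-1790.483607) / 26097.158208 = -1.184488
y = (150.876·-1790.483607 − -2344.816735·-21.072) / 26097.158208 = -12.244666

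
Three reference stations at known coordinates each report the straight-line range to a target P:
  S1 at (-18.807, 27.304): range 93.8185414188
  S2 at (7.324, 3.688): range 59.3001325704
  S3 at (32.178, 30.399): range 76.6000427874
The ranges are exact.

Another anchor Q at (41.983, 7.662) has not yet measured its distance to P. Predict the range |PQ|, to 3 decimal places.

eq1: (x + 18.807)² + (y − 27.304)² = 93.8185414188²
eq2: (x − 7.324)² + (y − 3.688)² = 59.3001325704²
eq3: (x − 32.178)² + (y − 30.399)² = 76.6000427874²
eq1−eq3, eq1−eq2 (x²,y² cancel):
  101.970·x + 6.190·y = 3794.663379
  52.262·x − 47.232·y = 4253.443646
det = 101.970·-47.232 − 6.190·52.262 = -5139.748820
x = (3794.663379·-47.232 − 6.190·4253.443646) / -5139.748820 = 39.993853
y = (101.970·4253.443646 − 3794.663379·52.262) / -5139.748820 = -45.801256
|P − Q| = √((39.993853 − 41.983)² + (-45.801256 − 7.662)²) = 53.500247

53.500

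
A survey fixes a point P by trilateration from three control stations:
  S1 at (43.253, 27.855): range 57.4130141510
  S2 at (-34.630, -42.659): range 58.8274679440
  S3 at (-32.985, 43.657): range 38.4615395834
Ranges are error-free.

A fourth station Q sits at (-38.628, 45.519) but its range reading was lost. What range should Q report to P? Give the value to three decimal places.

43.281

eq1: (x − 43.253)² + (y − 27.855)² = 57.4130141510²
eq2: (x + 34.630)² + (y + 42.659)² = 58.8274679440²
eq3: (x + 32.985)² + (y − 43.657)² = 38.4615395834²
eq2−eq1, eq2−eq3 (x²,y² cancel):
  155.766·x + 141.028·y = -207.887356
  3.290·x + 172.632·y = 1956.297651
det = 155.766·172.632 − 141.028·3.290 = 26426.213992
x = (-207.887356·172.632 − 141.028·1956.297651) / 26426.213992 = -11.798162
y = (155.766·1956.297651 − -207.887356·3.290) / 26426.213992 = 11.557032
|P − Q| = √((-11.798162 − -38.628)² + (11.557032 − 45.519)²) = 43.281121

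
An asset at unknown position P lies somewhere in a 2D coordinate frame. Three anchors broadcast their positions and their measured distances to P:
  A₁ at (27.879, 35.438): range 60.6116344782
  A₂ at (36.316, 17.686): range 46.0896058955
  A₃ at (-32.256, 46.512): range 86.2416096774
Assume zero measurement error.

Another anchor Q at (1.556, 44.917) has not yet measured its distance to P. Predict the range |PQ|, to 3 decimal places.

70.852

eq1: (x − 27.879)² + (y − 35.438)² = 60.6116344782²
eq2: (x − 36.316)² + (y − 17.686)² = 46.0896058955²
eq3: (x + 32.256)² + (y − 46.512)² = 86.2416096774²
eq2−eq3, eq2−eq1 (x²,y² cancel):
  -137.144·x + 57.652·y = -3741.194240
  -16.874·x + 35.504·y = -1148.074430
det = -137.144·35.504 − 57.652·-16.874 = -3896.340728
x = (-3741.194240·35.504 − 57.652·-1148.074430) / -3896.340728 = 17.102861
y = (-137.144·-1148.074430 − -3741.194240·-16.874) / -3896.340728 = -24.207998
|P − Q| = √((17.102861 − 1.556)² + (-24.207998 − 44.917)²) = 70.851748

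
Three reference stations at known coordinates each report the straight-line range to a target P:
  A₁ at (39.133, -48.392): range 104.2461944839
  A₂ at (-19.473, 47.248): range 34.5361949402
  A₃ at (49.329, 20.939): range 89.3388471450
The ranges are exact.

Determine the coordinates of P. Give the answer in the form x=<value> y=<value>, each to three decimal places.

x=-39.998 y=19.472

eq1: (x − 39.133)² + (y + 48.392)² = 104.2461944839²
eq2: (x + 19.473)² + (y − 47.248)² = 34.5361949402²
eq3: (x − 49.329)² + (y − 20.939)² = 89.3388471450²
eq3−eq1, eq3−eq2 (x²,y² cancel):
  -20.392·x − 138.662·y = -1884.454064
  -137.604·x + 52.618·y = 6528.460119
det = -20.392·52.618 − -138.662·-137.604 = -20153.432104
x = (-1884.454064·52.618 − -138.662·6528.460119) / -20153.432104 = -39.997809
y = (-20.392·6528.460119 − -1884.454064·-137.604) / -20153.432104 = 19.472454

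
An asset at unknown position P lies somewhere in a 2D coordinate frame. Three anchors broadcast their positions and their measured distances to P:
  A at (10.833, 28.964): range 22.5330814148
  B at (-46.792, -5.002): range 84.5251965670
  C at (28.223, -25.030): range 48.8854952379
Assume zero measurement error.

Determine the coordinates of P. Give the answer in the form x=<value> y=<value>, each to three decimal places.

eq1: (x − 10.833)² + (y − 28.964)² = 22.5330814148²
eq2: (x + 46.792)² + (y + 5.002)² = 84.5251965670²
eq3: (x − 28.223)² + (y + 25.030)² = 48.8854952379²
eq1−eq2, eq1−eq3 (x²,y² cancel):
  -115.250·x − 67.932·y = -5378.525014
  34.780·x − 107.988·y = -1415.280443
det = -115.250·-107.988 − -67.932·34.780 = 14808.291960
x = (-5378.525014·-107.988 − -67.932·-1415.280443) / 14808.291960 = 32.729860
y = (-115.250·-1415.280443 − -5378.525014·34.780) / 14808.291960 = 23.647303

x=32.730 y=23.647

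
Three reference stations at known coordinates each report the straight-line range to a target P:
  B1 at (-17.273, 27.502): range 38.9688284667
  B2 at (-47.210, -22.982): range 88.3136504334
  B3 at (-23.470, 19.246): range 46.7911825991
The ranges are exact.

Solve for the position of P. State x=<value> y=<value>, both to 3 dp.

eq1: (x + 17.273)² + (y − 27.502)² = 38.9688284667²
eq2: (x + 47.210)² + (y + 22.982)² = 88.3136504334²
eq3: (x + 23.470)² + (y − 19.246)² = 46.7911825991²
eq1−eq2, eq1−eq3 (x²,y² cancel):
  -59.874·x − 100.968·y = -4578.491370
  -12.394·x − 16.512·y = -804.312294
det = -59.874·-16.512 − -100.968·-12.394 = -262.757904
x = (-4578.491370·-16.512 − -100.968·-804.312294) / -262.757904 = 21.349516
y = (-59.874·-804.312294 − -4578.491370·-12.394) / -262.757904 = 32.685707

x=21.350 y=32.686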